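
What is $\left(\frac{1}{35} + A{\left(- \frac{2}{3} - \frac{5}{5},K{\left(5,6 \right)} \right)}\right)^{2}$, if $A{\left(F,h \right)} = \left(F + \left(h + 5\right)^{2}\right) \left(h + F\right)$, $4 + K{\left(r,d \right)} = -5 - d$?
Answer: $\frac{266504770081}{99225} \approx 2.6859 \cdot 10^{6}$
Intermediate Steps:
$K{\left(r,d \right)} = -9 - d$ ($K{\left(r,d \right)} = -4 - \left(5 + d\right) = -9 - d$)
$A{\left(F,h \right)} = \left(F + h\right) \left(F + \left(5 + h\right)^{2}\right)$ ($A{\left(F,h \right)} = \left(F + \left(5 + h\right)^{2}\right) \left(F + h\right) = \left(F + h\right) \left(F + \left(5 + h\right)^{2}\right)$)
$\left(\frac{1}{35} + A{\left(- \frac{2}{3} - \frac{5}{5},K{\left(5,6 \right)} \right)}\right)^{2} = \left(\frac{1}{35} + \left(\left(- \frac{2}{3} - \frac{5}{5}\right)^{2} + \left(- \frac{2}{3} - \frac{5}{5}\right) \left(-9 - 6\right) + \left(- \frac{2}{3} - \frac{5}{5}\right) \left(5 - 15\right)^{2} + \left(-9 - 6\right) \left(5 - 15\right)^{2}\right)\right)^{2} = \left(\frac{1}{35} + \left(\left(\left(-2\right) \frac{1}{3} - 1\right)^{2} + \left(\left(-2\right) \frac{1}{3} - 1\right) \left(-9 - 6\right) + \left(\left(-2\right) \frac{1}{3} - 1\right) \left(5 - 15\right)^{2} + \left(-9 - 6\right) \left(5 - 15\right)^{2}\right)\right)^{2} = \left(\frac{1}{35} + \left(\left(- \frac{2}{3} - 1\right)^{2} + \left(- \frac{2}{3} - 1\right) \left(-15\right) + \left(- \frac{2}{3} - 1\right) \left(5 - 15\right)^{2} - 15 \left(5 - 15\right)^{2}\right)\right)^{2} = \left(\frac{1}{35} - \left(-25 - \frac{25}{9} + \frac{5000}{3}\right)\right)^{2} = \left(\frac{1}{35} + \left(\frac{25}{9} + 25 - \frac{500}{3} - 1500\right)\right)^{2} = \left(\frac{1}{35} - \frac{14750}{9}\right)^{2} = \left(- \frac{516241}{315}\right)^{2} = \frac{266504770081}{99225}$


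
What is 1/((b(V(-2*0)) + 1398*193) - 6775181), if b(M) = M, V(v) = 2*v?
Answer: -1/6505367 ≈ -1.5372e-7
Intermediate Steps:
1/((b(V(-2*0)) + 1398*193) - 6775181) = 1/((2*(-2*0) + 1398*193) - 6775181) = 1/((2*0 + 269814) - 6775181) = 1/((0 + 269814) - 6775181) = 1/(269814 - 6775181) = 1/(-6505367) = -1/6505367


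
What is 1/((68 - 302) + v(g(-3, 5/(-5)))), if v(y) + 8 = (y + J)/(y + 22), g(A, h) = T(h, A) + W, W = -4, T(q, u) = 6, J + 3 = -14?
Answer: -8/1941 ≈ -0.0041216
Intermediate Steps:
J = -17 (J = -3 - 14 = -17)
g(A, h) = 2 (g(A, h) = 6 - 4 = 2)
v(y) = -8 + (-17 + y)/(22 + y) (v(y) = -8 + (y - 17)/(y + 22) = -8 + (-17 + y)/(22 + y))
1/((68 - 302) + v(g(-3, 5/(-5)))) = 1/((68 - 302) + (-193 - 7*2)/(22 + 2)) = 1/(-234 + (-193 - 14)/24) = 1/(-234 + (1/24)*(-207)) = 1/(-234 - 69/8) = 1/(-1941/8) = -8/1941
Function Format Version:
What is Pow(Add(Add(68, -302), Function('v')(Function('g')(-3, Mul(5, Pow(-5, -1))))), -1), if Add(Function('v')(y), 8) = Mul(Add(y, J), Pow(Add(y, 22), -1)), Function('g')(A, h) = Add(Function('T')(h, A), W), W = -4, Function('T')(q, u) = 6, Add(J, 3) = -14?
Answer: Rational(-8, 1941) ≈ -0.0041216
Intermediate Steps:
J = -17 (J = Add(-3, -14) = -17)
Function('g')(A, h) = 2 (Function('g')(A, h) = Add(6, -4) = 2)
Function('v')(y) = Add(-8, Mul(Pow(Add(22, y), -1), Add(-17, y))) (Function('v')(y) = Add(-8, Mul(Add(y, -17), Pow(Add(y, 22), -1))) = Add(-8, Mul(Add(-17, y), Pow(Add(22, y), -1))) = Add(-8, Mul(Pow(Add(22, y), -1), Add(-17, y))))
Pow(Add(Add(68, -302), Function('v')(Function('g')(-3, Mul(5, Pow(-5, -1))))), -1) = Pow(Add(Add(68, -302), Mul(Pow(Add(22, 2), -1), Add(-193, Mul(-7, 2)))), -1) = Pow(Add(-234, Mul(Pow(24, -1), Add(-193, -14))), -1) = Pow(Add(-234, Mul(Rational(1, 24), -207)), -1) = Pow(Add(-234, Rational(-69, 8)), -1) = Pow(Rational(-1941, 8), -1) = Rational(-8, 1941)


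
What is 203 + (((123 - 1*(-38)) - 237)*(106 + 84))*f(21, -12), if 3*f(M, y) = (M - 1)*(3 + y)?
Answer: 866603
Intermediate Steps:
f(M, y) = (-1 + M)*(3 + y)/3 (f(M, y) = ((M - 1)*(3 + y))/3 = ((-1 + M)*(3 + y))/3 = (-1 + M)*(3 + y)/3)
203 + (((123 - 1*(-38)) - 237)*(106 + 84))*f(21, -12) = 203 + (((123 - 1*(-38)) - 237)*(106 + 84))*(-1 + 21 - 1/3*(-12) + (1/3)*21*(-12)) = 203 + (((123 + 38) - 237)*190)*(-1 + 21 + 4 - 84) = 203 + ((161 - 237)*190)*(-60) = 203 - 76*190*(-60) = 203 - 14440*(-60) = 203 + 866400 = 866603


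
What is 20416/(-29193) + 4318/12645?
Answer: -44034982/123048495 ≈ -0.35787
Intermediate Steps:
20416/(-29193) + 4318/12645 = 20416*(-1/29193) + 4318*(1/12645) = -20416/29193 + 4318/12645 = -44034982/123048495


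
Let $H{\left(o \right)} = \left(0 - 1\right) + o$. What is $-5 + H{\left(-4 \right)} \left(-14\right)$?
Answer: $65$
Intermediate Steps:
$H{\left(o \right)} = -1 + o$
$-5 + H{\left(-4 \right)} \left(-14\right) = -5 + \left(-1 - 4\right) \left(-14\right) = -5 - -70 = -5 + 70 = 65$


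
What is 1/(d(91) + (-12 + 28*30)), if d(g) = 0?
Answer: 1/828 ≈ 0.0012077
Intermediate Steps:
1/(d(91) + (-12 + 28*30)) = 1/(0 + (-12 + 28*30)) = 1/(0 + (-12 + 840)) = 1/(0 + 828) = 1/828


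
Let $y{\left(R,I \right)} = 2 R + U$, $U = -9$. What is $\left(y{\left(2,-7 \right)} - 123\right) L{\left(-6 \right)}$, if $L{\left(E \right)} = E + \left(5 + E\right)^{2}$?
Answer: $640$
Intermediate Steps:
$y{\left(R,I \right)} = -9 + 2 R$ ($y{\left(R,I \right)} = 2 R - 9 = -9 + 2 R$)
$\left(y{\left(2,-7 \right)} - 123\right) L{\left(-6 \right)} = \left(\left(-9 + 2 \cdot 2\right) - 123\right) \left(-6 + \left(5 - 6\right)^{2}\right) = \left(\left(-9 + 4\right) - 123\right) \left(-6 + \left(-1\right)^{2}\right) = \left(-5 - 123\right) \left(-6 + 1\right) = \left(-128\right) \left(-5\right) = 640$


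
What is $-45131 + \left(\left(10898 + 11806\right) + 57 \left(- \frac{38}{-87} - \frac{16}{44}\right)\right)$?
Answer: $- \frac{7152883}{319} \approx -22423.0$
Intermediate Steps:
$-45131 + \left(\left(10898 + 11806\right) + 57 \left(- \frac{38}{-87} - \frac{16}{44}\right)\right) = -45131 + \left(22704 + 57 \left(\left(-38\right) \left(- \frac{1}{87}\right) - \frac{4}{11}\right)\right) = -45131 + \left(22704 + 57 \left(\frac{38}{87} - \frac{4}{11}\right)\right) = -45131 + \left(22704 + 57 \cdot \frac{70}{957}\right) = -45131 + \left(22704 + \frac{1330}{319}\right) = -45131 + \frac{7243906}{319} = - \frac{7152883}{319}$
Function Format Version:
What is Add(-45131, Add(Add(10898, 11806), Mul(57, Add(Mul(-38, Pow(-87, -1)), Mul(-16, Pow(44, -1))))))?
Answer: Rational(-7152883, 319) ≈ -22423.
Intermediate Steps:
Add(-45131, Add(Add(10898, 11806), Mul(57, Add(Mul(-38, Pow(-87, -1)), Mul(-16, Pow(44, -1)))))) = Add(-45131, Add(22704, Mul(57, Add(Mul(-38, Rational(-1, 87)), Mul(-16, Rational(1, 44)))))) = Add(-45131, Add(22704, Mul(57, Add(Rational(38, 87), Rational(-4, 11))))) = Add(-45131, Add(22704, Mul(57, Rational(70, 957)))) = Add(-45131, Add(22704, Rational(1330, 319))) = Add(-45131, Rational(7243906, 319)) = Rational(-7152883, 319)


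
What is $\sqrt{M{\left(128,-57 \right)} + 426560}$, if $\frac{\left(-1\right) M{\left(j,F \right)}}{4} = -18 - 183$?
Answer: $2 \sqrt{106841} \approx 653.73$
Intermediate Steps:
$M{\left(j,F \right)} = 804$ ($M{\left(j,F \right)} = - 4 \left(-18 - 183\right) = \left(-4\right) \left(-201\right) = 804$)
$\sqrt{M{\left(128,-57 \right)} + 426560} = \sqrt{804 + 426560} = \sqrt{427364} = 2 \sqrt{106841}$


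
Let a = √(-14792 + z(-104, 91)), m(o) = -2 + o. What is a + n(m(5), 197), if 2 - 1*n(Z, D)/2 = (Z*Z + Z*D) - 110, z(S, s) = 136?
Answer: -976 + 8*I*√229 ≈ -976.0 + 121.06*I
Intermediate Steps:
n(Z, D) = 224 - 2*Z² - 2*D*Z (n(Z, D) = 4 - 2*((Z*Z + Z*D) - 110) = 4 - 2*((Z² + D*Z) - 110) = 4 - 2*(-110 + Z² + D*Z) = 4 + (220 - 2*Z² - 2*D*Z) = 224 - 2*Z² - 2*D*Z)
a = 8*I*√229 (a = √(-14792 + 136) = √(-14656) = 8*I*√229 ≈ 121.06*I)
a + n(m(5), 197) = 8*I*√229 + (224 - 2*(-2 + 5)² - 2*197*(-2 + 5)) = 8*I*√229 + (224 - 2*3² - 2*197*3) = 8*I*√229 + (224 - 2*9 - 1182) = 8*I*√229 + (224 - 18 - 1182) = 8*I*√229 - 976 = -976 + 8*I*√229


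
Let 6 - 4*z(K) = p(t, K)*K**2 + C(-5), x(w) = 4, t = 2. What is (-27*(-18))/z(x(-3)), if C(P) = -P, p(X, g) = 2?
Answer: -1944/31 ≈ -62.710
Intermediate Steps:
z(K) = 1/4 - K**2/2 (z(K) = 3/2 - (2*K**2 - 1*(-5))/4 = 3/2 - (2*K**2 + 5)/4 = 3/2 - (5 + 2*K**2)/4 = 3/2 + (-5/4 - K**2/2) = 1/4 - K**2/2)
(-27*(-18))/z(x(-3)) = (-27*(-18))/(1/4 - 1/2*4**2) = 486/(1/4 - 1/2*16) = 486/(1/4 - 8) = 486/(-31/4) = 486*(-4/31) = -1944/31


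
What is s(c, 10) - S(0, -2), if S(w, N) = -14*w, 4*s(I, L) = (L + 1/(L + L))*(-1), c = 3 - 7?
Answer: -201/80 ≈ -2.5125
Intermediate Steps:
c = -4
s(I, L) = -L/4 - 1/(8*L) (s(I, L) = ((L + 1/(L + L))*(-1))/4 = ((L + 1/(2*L))*(-1))/4 = (-L - 1/(2*L))/4 = -L/4 - 1/(8*L))
s(c, 10) - S(0, -2) = (-¼*10 - ⅛/10) - (-14)*0 = (-5/2 - ⅛*⅒) - 1*0 = (-5/2 - 1/80) + 0 = -201/80 + 0 = -201/80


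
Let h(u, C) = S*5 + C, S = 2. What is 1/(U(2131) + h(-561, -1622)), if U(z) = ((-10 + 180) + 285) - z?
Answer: -1/3288 ≈ -0.00030414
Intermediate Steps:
h(u, C) = 10 + C (h(u, C) = 2*5 + C = 10 + C)
U(z) = 455 - z (U(z) = (170 + 285) - z = 455 - z)
1/(U(2131) + h(-561, -1622)) = 1/((455 - 1*2131) + (10 - 1622)) = 1/((455 - 2131) - 1612) = 1/(-1676 - 1612) = 1/(-3288) = -1/3288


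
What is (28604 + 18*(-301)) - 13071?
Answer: 10115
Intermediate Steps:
(28604 + 18*(-301)) - 13071 = (28604 - 5418) - 13071 = 23186 - 13071 = 10115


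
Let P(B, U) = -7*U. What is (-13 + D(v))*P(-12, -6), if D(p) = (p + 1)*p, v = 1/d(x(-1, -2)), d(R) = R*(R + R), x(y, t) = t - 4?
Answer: -471233/864 ≈ -545.41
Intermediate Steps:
x(y, t) = -4 + t
d(R) = 2*R² (d(R) = R*(2*R) = 2*R²)
v = 1/72 (v = 1/(2*(-4 - 2)²) = 1/(2*(-6)²) = 1/(2*36) = 1/72 ≈ 0.013889)
D(p) = p*(1 + p) (D(p) = (1 + p)*p = p*(1 + p))
(-13 + D(v))*P(-12, -6) = (-13 + (1 + 1/72)/72)*(-7*(-6)) = (-13 + (1/72)*(73/72))*42 = (-13 + 73/5184)*42 = -67319/5184*42 = -471233/864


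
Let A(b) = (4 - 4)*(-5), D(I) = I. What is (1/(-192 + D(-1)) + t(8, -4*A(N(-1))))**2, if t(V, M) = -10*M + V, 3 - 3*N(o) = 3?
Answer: 2380849/37249 ≈ 63.917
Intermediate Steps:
N(o) = 0 (N(o) = 1 - 1/3*3 = 1 - 1 = 0)
A(b) = 0 (A(b) = 0*(-5) = 0)
t(V, M) = V - 10*M
(1/(-192 + D(-1)) + t(8, -4*A(N(-1))))**2 = (1/(-192 - 1) + (8 - (-40)*0))**2 = (1/(-193) + (8 - 10*0))**2 = (-1/193 + (8 + 0))**2 = (-1/193 + 8)**2 = (1543/193)**2 = 2380849/37249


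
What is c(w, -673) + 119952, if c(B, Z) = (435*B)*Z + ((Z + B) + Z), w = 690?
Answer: -201881654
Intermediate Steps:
c(B, Z) = B + 2*Z + 435*B*Z (c(B, Z) = 435*B*Z + ((B + Z) + Z) = 435*B*Z + (B + 2*Z) = B + 2*Z + 435*B*Z)
c(w, -673) + 119952 = (690 + 2*(-673) + 435*690*(-673)) + 119952 = (690 - 1346 - 202000950) + 119952 = -202001606 + 119952 = -201881654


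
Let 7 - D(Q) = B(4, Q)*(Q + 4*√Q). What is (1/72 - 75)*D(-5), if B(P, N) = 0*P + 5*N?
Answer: 318541/36 - 134975*I*√5/18 ≈ 8848.4 - 16767.0*I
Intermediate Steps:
B(P, N) = 5*N (B(P, N) = 0 + 5*N = 5*N)
D(Q) = 7 - 5*Q*(Q + 4*√Q)
(1/72 - 75)*D(-5) = (1/72 - 75)*(7 - (-100)*I*√5 - 5*(-5)²) = (1/72 - 75)*(7 - (-100)*I*√5 - 5*25) = -5399*(7 + 100*I*√5 - 125)/72 = -5399*(-118 + 100*I*√5)/72 = 318541/36 - 134975*I*√5/18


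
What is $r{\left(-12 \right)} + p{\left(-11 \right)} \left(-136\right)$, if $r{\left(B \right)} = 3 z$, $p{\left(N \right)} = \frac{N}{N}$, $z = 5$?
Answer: $-121$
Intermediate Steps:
$p{\left(N \right)} = 1$
$r{\left(B \right)} = 15$ ($r{\left(B \right)} = 3 \cdot 5 = 15$)
$r{\left(-12 \right)} + p{\left(-11 \right)} \left(-136\right) = 15 + 1 \left(-136\right) = 15 - 136 = -121$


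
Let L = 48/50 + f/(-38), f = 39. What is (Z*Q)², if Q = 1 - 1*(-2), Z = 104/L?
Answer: 9761440000/441 ≈ 2.2135e+7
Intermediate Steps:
L = -63/950 (L = 48/50 + 39/(-38) = 48*(1/50) + 39*(-1/38) = 24/25 - 39/38 = -63/950 ≈ -0.066316)
Z = -98800/63 (Z = 104/(-63/950) = 104*(-950/63) = -98800/63 ≈ -1568.3)
Q = 3 (Q = 1 + 2 = 3)
(Z*Q)² = (-98800/63*3)² = (-98800/21)² = 9761440000/441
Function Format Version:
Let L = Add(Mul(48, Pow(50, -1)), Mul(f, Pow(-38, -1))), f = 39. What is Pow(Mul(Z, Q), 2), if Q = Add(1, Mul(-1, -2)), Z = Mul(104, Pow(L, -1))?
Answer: Rational(9761440000, 441) ≈ 2.2135e+7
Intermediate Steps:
L = Rational(-63, 950) (L = Add(Mul(48, Pow(50, -1)), Mul(39, Pow(-38, -1))) = Add(Mul(48, Rational(1, 50)), Mul(39, Rational(-1, 38))) = Add(Rational(24, 25), Rational(-39, 38)) = Rational(-63, 950) ≈ -0.066316)
Z = Rational(-98800, 63) (Z = Mul(104, Pow(Rational(-63, 950), -1)) = Mul(104, Rational(-950, 63)) = Rational(-98800, 63) ≈ -1568.3)
Q = 3 (Q = Add(1, 2) = 3)
Pow(Mul(Z, Q), 2) = Pow(Mul(Rational(-98800, 63), 3), 2) = Pow(Rational(-98800, 21), 2) = Rational(9761440000, 441)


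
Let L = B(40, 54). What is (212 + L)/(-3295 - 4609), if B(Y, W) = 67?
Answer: -279/7904 ≈ -0.035299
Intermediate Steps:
L = 67
(212 + L)/(-3295 - 4609) = (212 + 67)/(-3295 - 4609) = 279/(-7904) = 279*(-1/7904) = -279/7904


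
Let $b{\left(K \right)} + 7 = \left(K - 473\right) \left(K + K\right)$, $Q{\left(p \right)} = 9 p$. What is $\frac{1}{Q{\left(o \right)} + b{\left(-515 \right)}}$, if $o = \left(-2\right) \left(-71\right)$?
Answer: $\frac{1}{1018911} \approx 9.8144 \cdot 10^{-7}$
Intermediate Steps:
$o = 142$
$b{\left(K \right)} = -7 + 2 K \left(-473 + K\right)$ ($b{\left(K \right)} = -7 + \left(K - 473\right) \left(K + K\right) = -7 + \left(-473 + K\right) 2 K = -7 + 2 K \left(-473 + K\right)$)
$\frac{1}{Q{\left(o \right)} + b{\left(-515 \right)}} = \frac{1}{9 \cdot 142 - \left(-487183 - 530450\right)} = \frac{1}{1278 + \left(-7 + 487190 + 2 \cdot 265225\right)} = \frac{1}{1278 + \left(-7 + 487190 + 530450\right)} = \frac{1}{1278 + 1017633} = \frac{1}{1018911}$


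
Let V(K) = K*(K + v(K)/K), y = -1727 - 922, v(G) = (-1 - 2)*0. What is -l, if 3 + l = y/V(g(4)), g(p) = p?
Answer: 2697/16 ≈ 168.56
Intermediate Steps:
v(G) = 0 (v(G) = -3*0 = 0)
y = -2649
V(K) = K² (V(K) = K*(K + 0/K) = K*(K + 0) = K*K = K²)
l = -2697/16 (l = -3 - 2649/(4²) = -3 - 2649/16 = -2697/16 ≈ -168.56)
-l = -1*(-2697/16) = 2697/16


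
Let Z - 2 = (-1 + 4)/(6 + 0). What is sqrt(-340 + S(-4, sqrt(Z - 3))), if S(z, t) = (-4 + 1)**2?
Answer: I*sqrt(331) ≈ 18.193*I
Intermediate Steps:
Z = 5/2 (Z = 2 + (-1 + 4)/(6 + 0) = 2 + 3/6 = 2 + 3*(1/6) = 2 + 1/2 = 5/2 ≈ 2.5000)
S(z, t) = 9 (S(z, t) = (-3)**2 = 9)
sqrt(-340 + S(-4, sqrt(Z - 3))) = sqrt(-340 + 9) = sqrt(-331) = I*sqrt(331)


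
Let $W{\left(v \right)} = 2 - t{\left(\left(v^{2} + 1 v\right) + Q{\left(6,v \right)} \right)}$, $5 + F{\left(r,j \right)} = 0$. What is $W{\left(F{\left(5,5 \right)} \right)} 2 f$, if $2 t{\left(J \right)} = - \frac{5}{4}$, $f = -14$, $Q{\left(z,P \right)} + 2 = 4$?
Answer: $- \frac{147}{2} \approx -73.5$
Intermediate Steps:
$F{\left(r,j \right)} = -5$ ($F{\left(r,j \right)} = -5 + 0 = -5$)
$Q{\left(z,P \right)} = 2$ ($Q{\left(z,P \right)} = -2 + 4 = 2$)
$t{\left(J \right)} = - \frac{5}{8}$ ($t{\left(J \right)} = \frac{\left(-5\right) \frac{1}{4}}{2} = \frac{1}{2} \left(- \frac{5}{4}\right) = - \frac{5}{8}$)
$W{\left(v \right)} = \frac{21}{8}$ ($W{\left(v \right)} = 2 - - \frac{5}{8} = 2 + \frac{5}{8} = \frac{21}{8}$)
$W{\left(F{\left(5,5 \right)} \right)} 2 f = \frac{21}{8} \cdot 2 \left(-14\right) = \frac{21}{4} \left(-14\right) = - \frac{147}{2}$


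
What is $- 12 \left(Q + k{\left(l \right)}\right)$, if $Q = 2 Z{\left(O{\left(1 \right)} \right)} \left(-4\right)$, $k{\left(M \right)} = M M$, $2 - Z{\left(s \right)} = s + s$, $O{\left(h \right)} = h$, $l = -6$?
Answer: $-432$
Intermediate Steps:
$Z{\left(s \right)} = 2 - 2 s$ ($Z{\left(s \right)} = 2 - \left(s + s\right) = 2 - 2 s$)
$k{\left(M \right)} = M^{2}$
$Q = 0$ ($Q = 2 \left(2 - 2\right) \left(-4\right) = 2 \cdot 0 \left(-4\right) = 0 \left(-4\right) = 0$)
$- 12 \left(Q + k{\left(l \right)}\right) = - 12 \left(0 + \left(-6\right)^{2}\right) = - 12 \left(0 + 36\right) = \left(-12\right) 36 = -432$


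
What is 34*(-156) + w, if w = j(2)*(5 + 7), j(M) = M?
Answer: -5280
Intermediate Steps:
w = 24 (w = 2*(5 + 7) = 2*12 = 24)
34*(-156) + w = 34*(-156) + 24 = -5304 + 24 = -5280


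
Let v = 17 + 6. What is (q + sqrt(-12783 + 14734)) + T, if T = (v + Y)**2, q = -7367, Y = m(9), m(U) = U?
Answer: -6343 + sqrt(1951) ≈ -6298.8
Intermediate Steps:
Y = 9
v = 23
T = 1024 (T = (23 + 9)**2 = 32**2 = 1024)
(q + sqrt(-12783 + 14734)) + T = (-7367 + sqrt(-12783 + 14734)) + 1024 = (-7367 + sqrt(1951)) + 1024 = -6343 + sqrt(1951)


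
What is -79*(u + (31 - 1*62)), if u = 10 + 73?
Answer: -4108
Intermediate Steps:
u = 83
-79*(u + (31 - 1*62)) = -79*(83 + (31 - 1*62)) = -79*(83 + (31 - 62)) = -79*(83 - 31) = -79*52 = -4108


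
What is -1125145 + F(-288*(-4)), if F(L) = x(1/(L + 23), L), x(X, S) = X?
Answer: -1322045374/1175 ≈ -1.1251e+6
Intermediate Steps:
F(L) = 1/(23 + L) (F(L) = 1/(L + 23) = 1/(23 + L))
-1125145 + F(-288*(-4)) = -1125145 + 1/(23 - 288*(-4)) = -1125145 + 1/(23 + 1152) = -1125145 + 1/1175 = -1322045374/1175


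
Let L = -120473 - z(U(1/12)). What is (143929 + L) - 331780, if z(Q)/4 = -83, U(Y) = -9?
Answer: -307992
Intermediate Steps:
z(Q) = -332 (z(Q) = 4*(-83) = -332)
L = -120141 (L = -120473 - 1*(-332) = -120473 + 332 = -120141)
(143929 + L) - 331780 = (143929 - 120141) - 331780 = 23788 - 331780 = -307992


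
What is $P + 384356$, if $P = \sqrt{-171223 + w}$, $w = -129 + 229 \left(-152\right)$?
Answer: $384356 + 4 i \sqrt{12885} \approx 3.8436 \cdot 10^{5} + 454.05 i$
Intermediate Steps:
$w = -34937$ ($w = -129 - 34808 = -34937$)
$P = 4 i \sqrt{12885}$ ($P = \sqrt{-171223 - 34937} = \sqrt{-206160} = 4 i \sqrt{12885} \approx 454.05 i$)
$P + 384356 = 4 i \sqrt{12885} + 384356 = 384356 + 4 i \sqrt{12885}$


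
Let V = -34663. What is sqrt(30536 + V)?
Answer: I*sqrt(4127) ≈ 64.242*I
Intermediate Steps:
sqrt(30536 + V) = sqrt(30536 - 34663) = sqrt(-4127) = I*sqrt(4127)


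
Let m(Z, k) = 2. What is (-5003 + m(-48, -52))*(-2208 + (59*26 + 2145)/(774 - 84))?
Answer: 2533574947/230 ≈ 1.1016e+7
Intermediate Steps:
(-5003 + m(-48, -52))*(-2208 + (59*26 + 2145)/(774 - 84)) = (-5003 + 2)*(-2208 + (59*26 + 2145)/(774 - 84)) = -5001*(-2208 + (1534 + 2145)/690) = -5001*(-2208 + 3679*(1/690)) = -5001*(-2208 + 3679/690) = -5001*(-1519841/690) = 2533574947/230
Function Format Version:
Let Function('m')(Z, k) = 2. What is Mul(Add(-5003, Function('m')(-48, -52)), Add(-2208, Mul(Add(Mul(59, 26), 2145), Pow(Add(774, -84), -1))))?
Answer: Rational(2533574947, 230) ≈ 1.1016e+7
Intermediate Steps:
Mul(Add(-5003, Function('m')(-48, -52)), Add(-2208, Mul(Add(Mul(59, 26), 2145), Pow(Add(774, -84), -1)))) = Mul(Add(-5003, 2), Add(-2208, Mul(Add(Mul(59, 26), 2145), Pow(Add(774, -84), -1)))) = Mul(-5001, Add(-2208, Mul(Add(1534, 2145), Pow(690, -1)))) = Mul(-5001, Add(-2208, Mul(3679, Rational(1, 690)))) = Mul(-5001, Add(-2208, Rational(3679, 690))) = Mul(-5001, Rational(-1519841, 690)) = Rational(2533574947, 230)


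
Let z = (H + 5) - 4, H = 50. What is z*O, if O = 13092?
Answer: 667692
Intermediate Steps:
z = 51 (z = (50 + 5) - 4 = 55 - 4 = 51)
z*O = 51*13092 = 667692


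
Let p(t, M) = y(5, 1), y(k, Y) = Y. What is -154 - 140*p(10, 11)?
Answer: -294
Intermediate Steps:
p(t, M) = 1
-154 - 140*p(10, 11) = -154 - 140*1 = -154 - 140 = -294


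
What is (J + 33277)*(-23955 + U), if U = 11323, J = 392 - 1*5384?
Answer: -357296120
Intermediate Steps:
J = -4992 (J = 392 - 5384 = -4992)
(J + 33277)*(-23955 + U) = (-4992 + 33277)*(-23955 + 11323) = 28285*(-12632) = -357296120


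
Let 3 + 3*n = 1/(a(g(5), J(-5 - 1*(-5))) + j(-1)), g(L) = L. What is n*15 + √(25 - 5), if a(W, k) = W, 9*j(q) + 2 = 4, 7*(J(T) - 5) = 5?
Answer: -660/47 + 2*√5 ≈ -9.5704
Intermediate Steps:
J(T) = 40/7 (J(T) = 5 + (⅐)*5 = 5 + 5/7 = 40/7)
j(q) = 2/9 (j(q) = -2/9 + (⅑)*4 = -2/9 + 4/9 = 2/9)
n = -44/47 (n = -1 + 1/(3*(5 + 2/9)) = -1 + 1/(3*(47/9)) = -1 + (⅓)*(9/47) = -1 + 3/47 = -44/47 ≈ -0.93617)
n*15 + √(25 - 5) = -44/47*15 + √(25 - 5) = -660/47 + √20 = -660/47 + 2*√5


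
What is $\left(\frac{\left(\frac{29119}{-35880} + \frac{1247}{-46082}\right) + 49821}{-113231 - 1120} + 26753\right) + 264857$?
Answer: $\frac{27567379773075404179}{94535238709080} \approx 2.9161 \cdot 10^{5}$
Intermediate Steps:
$\left(\frac{\left(\frac{29119}{-35880} + \frac{1247}{-46082}\right) + 49821}{-113231 - 1120} + 26753\right) + 264857 = \left(\frac{\left(29119 \left(- \frac{1}{35880}\right) + 1247 \left(- \frac{1}{46082}\right)\right) + 49821}{-114351} + 26753\right) + 264857 = \left(\left(\left(- \frac{29119}{35880} - \frac{1247}{46082}\right) + 49821\right) \left(- \frac{1}{114351}\right) + 26753\right) + 264857 = \left(\left(- \frac{693302059}{826711080} + 49821\right) \left(- \frac{1}{114351}\right) + 26753\right) + 264857 = \left(\frac{41186879414621}{826711080} \left(- \frac{1}{114351}\right) + 26753\right) + 264857 = \left(- \frac{41186879414621}{94535238709080} + 26753\right) + 264857 = \frac{2529060054304602619}{94535238709080} + 264857 = \frac{27567379773075404179}{94535238709080}$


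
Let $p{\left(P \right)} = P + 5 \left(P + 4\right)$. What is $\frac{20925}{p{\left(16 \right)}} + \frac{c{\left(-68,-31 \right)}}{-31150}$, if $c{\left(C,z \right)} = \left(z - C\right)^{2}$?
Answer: $\frac{325827473}{1806700} \approx 180.34$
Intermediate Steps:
$p{\left(P \right)} = 20 + 6 P$ ($p{\left(P \right)} = P + 5 \left(4 + P\right) = P + \left(20 + 5 P\right) = 20 + 6 P$)
$\frac{20925}{p{\left(16 \right)}} + \frac{c{\left(-68,-31 \right)}}{-31150} = \frac{20925}{20 + 6 \cdot 16} + \frac{\left(-68 - -31\right)^{2}}{-31150} = \frac{20925}{20 + 96} + \left(-68 + 31\right)^{2} \left(- \frac{1}{31150}\right) = \frac{20925}{116} + \left(-37\right)^{2} \left(- \frac{1}{31150}\right) = 20925 \cdot \frac{1}{116} + 1369 \left(- \frac{1}{31150}\right) = \frac{20925}{116} - \frac{1369}{31150} = \frac{325827473}{1806700}$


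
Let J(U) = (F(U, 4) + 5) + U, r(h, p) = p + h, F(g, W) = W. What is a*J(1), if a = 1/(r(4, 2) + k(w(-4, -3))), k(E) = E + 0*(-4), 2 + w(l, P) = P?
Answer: 10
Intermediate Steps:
r(h, p) = h + p
w(l, P) = -2 + P
k(E) = E (k(E) = E + 0 = E)
J(U) = 9 + U (J(U) = (4 + 5) + U = 9 + U)
a = 1 (a = 1/((4 + 2) + (-2 - 3)) = 1/(6 - 5) = 1/1 = 1)
a*J(1) = 1*(9 + 1) = 1*10 = 10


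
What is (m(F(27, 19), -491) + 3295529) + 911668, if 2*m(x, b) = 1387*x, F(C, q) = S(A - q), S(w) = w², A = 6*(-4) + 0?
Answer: 10978957/2 ≈ 5.4895e+6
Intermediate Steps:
A = -24 (A = -24 + 0 = -24)
F(C, q) = (-24 - q)²
m(x, b) = 1387*x/2 (m(x, b) = (1387*x)/2 = 1387*x/2)
(m(F(27, 19), -491) + 3295529) + 911668 = (1387*(24 + 19)²/2 + 3295529) + 911668 = ((1387/2)*43² + 3295529) + 911668 = ((1387/2)*1849 + 3295529) + 911668 = (2564563/2 + 3295529) + 911668 = 9155621/2 + 911668 = 10978957/2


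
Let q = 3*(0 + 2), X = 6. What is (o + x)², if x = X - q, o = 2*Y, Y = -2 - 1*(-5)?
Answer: 36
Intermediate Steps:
Y = 3 (Y = -2 + 5 = 3)
q = 6 (q = 3*2 = 6)
o = 6 (o = 2*3 = 6)
x = 0 (x = 6 - 1*6 = 6 - 6 = 0)
(o + x)² = (6 + 0)² = 6² = 36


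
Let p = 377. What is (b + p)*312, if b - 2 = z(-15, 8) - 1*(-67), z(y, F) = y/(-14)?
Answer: 976404/7 ≈ 1.3949e+5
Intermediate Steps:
z(y, F) = -y/14 (z(y, F) = y*(-1/14) = -y/14)
b = 981/14 (b = 2 + (-1/14*(-15) - 1*(-67)) = 2 + (15/14 + 67) = 2 + 953/14 = 981/14 ≈ 70.071)
(b + p)*312 = (981/14 + 377)*312 = (6259/14)*312 = 976404/7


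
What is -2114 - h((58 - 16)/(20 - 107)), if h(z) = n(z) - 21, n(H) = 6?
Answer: -2099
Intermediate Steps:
h(z) = -15 (h(z) = 6 - 21 = -15)
-2114 - h((58 - 16)/(20 - 107)) = -2114 - 1*(-15) = -2114 + 15 = -2099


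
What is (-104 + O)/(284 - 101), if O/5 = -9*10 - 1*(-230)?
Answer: 596/183 ≈ 3.2568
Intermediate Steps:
O = 700 (O = 5*(-9*10 - 1*(-230)) = 5*(-90 + 230) = 5*140 = 700)
(-104 + O)/(284 - 101) = (-104 + 700)/(284 - 101) = 596/183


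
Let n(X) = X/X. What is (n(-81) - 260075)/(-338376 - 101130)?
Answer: 130037/219753 ≈ 0.59174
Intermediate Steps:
n(X) = 1
(n(-81) - 260075)/(-338376 - 101130) = (1 - 260075)/(-338376 - 101130) = -260074/(-439506) = -260074*(-1/439506) = 130037/219753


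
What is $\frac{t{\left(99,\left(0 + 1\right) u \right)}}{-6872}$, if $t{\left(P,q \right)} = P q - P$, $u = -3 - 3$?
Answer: $\frac{693}{6872} \approx 0.10084$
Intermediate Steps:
$u = -6$
$t{\left(P,q \right)} = - P + P q$
$\frac{t{\left(99,\left(0 + 1\right) u \right)}}{-6872} = \frac{99 \left(-1 + \left(0 + 1\right) \left(-6\right)\right)}{-6872} = 99 \left(-1 + 1 \left(-6\right)\right) \left(- \frac{1}{6872}\right) = 99 \left(-1 - 6\right) \left(- \frac{1}{6872}\right) = 99 \left(-7\right) \left(- \frac{1}{6872}\right) = \left(-693\right) \left(- \frac{1}{6872}\right) = \frac{693}{6872}$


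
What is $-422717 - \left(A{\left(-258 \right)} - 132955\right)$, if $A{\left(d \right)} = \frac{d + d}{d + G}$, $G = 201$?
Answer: $- \frac{5505650}{19} \approx -2.8977 \cdot 10^{5}$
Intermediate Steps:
$A{\left(d \right)} = \frac{2 d}{201 + d}$ ($A{\left(d \right)} = \frac{d + d}{d + 201} = \frac{2 d}{201 + d}$)
$-422717 - \left(A{\left(-258 \right)} - 132955\right) = -422717 - \left(2 \left(-258\right) \frac{1}{201 - 258} - 132955\right) = -422717 - \left(2 \left(-258\right) \frac{1}{-57} - 132955\right) = -422717 - \left(2 \left(-258\right) \left(- \frac{1}{57}\right) - 132955\right) = -422717 - \left(\frac{172}{19} - 132955\right) = -422717 - - \frac{2525973}{19} = -422717 + \frac{2525973}{19} = - \frac{5505650}{19}$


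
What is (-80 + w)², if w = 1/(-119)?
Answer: 90649441/14161 ≈ 6401.3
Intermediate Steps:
w = -1/119 ≈ -0.0084034
(-80 + w)² = (-80 - 1/119)² = (-9521/119)² = 90649441/14161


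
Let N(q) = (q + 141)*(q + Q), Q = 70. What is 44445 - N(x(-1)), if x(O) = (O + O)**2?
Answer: 33715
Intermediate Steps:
x(O) = 4*O**2 (x(O) = (2*O)**2 = 4*O**2)
N(q) = (70 + q)*(141 + q) (N(q) = (q + 141)*(q + 70) = (141 + q)*(70 + q) = (70 + q)*(141 + q))
44445 - N(x(-1)) = 44445 - (9870 + (4*(-1)**2)**2 + 211*(4*(-1)**2)) = 44445 - (9870 + (4*1)**2 + 211*(4*1)) = 44445 - (9870 + 4**2 + 211*4) = 44445 - (9870 + 16 + 844) = 44445 - 1*10730 = 44445 - 10730 = 33715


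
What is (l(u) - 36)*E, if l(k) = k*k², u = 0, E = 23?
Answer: -828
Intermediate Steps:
l(k) = k³
(l(u) - 36)*E = (0³ - 36)*23 = (0 - 36)*23 = -36*23 = -828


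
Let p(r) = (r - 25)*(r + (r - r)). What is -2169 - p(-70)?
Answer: -8819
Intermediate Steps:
p(r) = r*(-25 + r) (p(r) = (-25 + r)*(r + 0) = (-25 + r)*r = r*(-25 + r))
-2169 - p(-70) = -2169 - (-70)*(-25 - 70) = -2169 - (-70)*(-95) = -2169 - 1*6650 = -2169 - 6650 = -8819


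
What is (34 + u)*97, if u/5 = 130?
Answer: 66348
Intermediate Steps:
u = 650 (u = 5*130 = 650)
(34 + u)*97 = (34 + 650)*97 = 684*97 = 66348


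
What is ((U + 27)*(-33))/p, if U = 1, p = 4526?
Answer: -462/2263 ≈ -0.20415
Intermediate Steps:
((U + 27)*(-33))/p = ((1 + 27)*(-33))/4526 = (28*(-33))*(1/4526) = -924*1/4526 = -462/2263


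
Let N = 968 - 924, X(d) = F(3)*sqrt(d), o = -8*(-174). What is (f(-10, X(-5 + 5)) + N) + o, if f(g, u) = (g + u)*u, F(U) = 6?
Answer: 1436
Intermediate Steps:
o = 1392
X(d) = 6*sqrt(d)
N = 44
f(g, u) = u*(g + u)
(f(-10, X(-5 + 5)) + N) + o = ((6*sqrt(-5 + 5))*(-10 + 6*sqrt(-5 + 5)) + 44) + 1392 = ((6*sqrt(0))*(-10 + 6*sqrt(0)) + 44) + 1392 = ((6*0)*(-10 + 6*0) + 44) + 1392 = (0*(-10 + 0) + 44) + 1392 = (0*(-10) + 44) + 1392 = (0 + 44) + 1392 = 44 + 1392 = 1436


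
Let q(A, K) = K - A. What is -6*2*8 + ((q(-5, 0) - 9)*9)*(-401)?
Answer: 14340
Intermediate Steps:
-6*2*8 + ((q(-5, 0) - 9)*9)*(-401) = -6*2*8 + (((0 - 1*(-5)) - 9)*9)*(-401) = -12*8 + (((0 + 5) - 9)*9)*(-401) = -96 + ((5 - 9)*9)*(-401) = -96 - 4*9*(-401) = -96 - 36*(-401) = -96 + 14436 = 14340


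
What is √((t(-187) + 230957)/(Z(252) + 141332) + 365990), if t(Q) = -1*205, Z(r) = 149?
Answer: √7326008128416102/141481 ≈ 604.97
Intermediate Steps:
t(Q) = -205
√((t(-187) + 230957)/(Z(252) + 141332) + 365990) = √((-205 + 230957)/(149 + 141332) + 365990) = √(230752/141481 + 365990) = √(51780861942/141481) = √7326008128416102/141481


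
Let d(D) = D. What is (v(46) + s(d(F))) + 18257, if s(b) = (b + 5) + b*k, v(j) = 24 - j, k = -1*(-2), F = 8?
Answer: 18264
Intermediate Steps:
k = 2
s(b) = 5 + 3*b (s(b) = (b + 5) + b*2 = (5 + b) + 2*b = 5 + 3*b)
(v(46) + s(d(F))) + 18257 = ((24 - 1*46) + (5 + 3*8)) + 18257 = ((24 - 46) + (5 + 24)) + 18257 = (-22 + 29) + 18257 = 7 + 18257 = 18264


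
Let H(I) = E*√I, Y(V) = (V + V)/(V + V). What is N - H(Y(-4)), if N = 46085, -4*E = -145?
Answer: 184195/4 ≈ 46049.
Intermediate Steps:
E = 145/4 (E = -¼*(-145) = 145/4 ≈ 36.250)
Y(V) = 1 (Y(V) = (2*V)/((2*V)) = (2*V)*(1/(2*V)) = 1)
H(I) = 145*√I/4
N - H(Y(-4)) = 46085 - 145*√1/4 = 46085 - 145/4 = 184195/4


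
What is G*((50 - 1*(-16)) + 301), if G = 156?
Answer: 57252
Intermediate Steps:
G*((50 - 1*(-16)) + 301) = 156*((50 - 1*(-16)) + 301) = 156*((50 + 16) + 301) = 156*(66 + 301) = 156*367 = 57252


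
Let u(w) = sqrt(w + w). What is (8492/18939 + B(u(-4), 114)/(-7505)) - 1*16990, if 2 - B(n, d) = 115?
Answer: -2414845070483/142137195 ≈ -16990.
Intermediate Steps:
u(w) = sqrt(2)*sqrt(w) (u(w) = sqrt(2*w) = sqrt(2)*sqrt(w))
B(n, d) = -113 (B(n, d) = 2 - 1*115 = 2 - 115 = -113)
(8492/18939 + B(u(-4), 114)/(-7505)) - 1*16990 = (8492/18939 - 113/(-7505)) - 1*16990 = (8492*(1/18939) - 113*(-1/7505)) - 16990 = (8492/18939 + 113/7505) - 16990 = 65872567/142137195 - 16990 = -2414845070483/142137195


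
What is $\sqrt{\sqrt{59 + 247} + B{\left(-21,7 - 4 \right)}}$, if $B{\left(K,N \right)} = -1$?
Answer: $\sqrt{-1 + 3 \sqrt{34}} \approx 4.0611$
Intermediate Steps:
$\sqrt{\sqrt{59 + 247} + B{\left(-21,7 - 4 \right)}} = \sqrt{\sqrt{59 + 247} - 1} = \sqrt{\sqrt{306} - 1} = \sqrt{3 \sqrt{34} - 1} = \sqrt{-1 + 3 \sqrt{34}}$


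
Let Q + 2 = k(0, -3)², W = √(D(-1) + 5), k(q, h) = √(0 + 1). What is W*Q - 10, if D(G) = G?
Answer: -12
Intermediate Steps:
k(q, h) = 1 (k(q, h) = √1 = 1)
W = 2 (W = √(-1 + 5) = √4 = 2)
Q = -1 (Q = -2 + 1² = -2 + 1 = -1)
W*Q - 10 = 2*(-1) - 10 = -2 - 10 = -12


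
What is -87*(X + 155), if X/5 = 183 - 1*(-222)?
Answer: -189660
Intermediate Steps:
X = 2025 (X = 5*(183 - 1*(-222)) = 5*(183 + 222) = 5*405 = 2025)
-87*(X + 155) = -87*(2025 + 155) = -87*2180 = -189660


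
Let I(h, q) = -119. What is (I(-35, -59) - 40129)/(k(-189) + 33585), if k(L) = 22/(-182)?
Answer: -457821/382028 ≈ -1.1984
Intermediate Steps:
k(L) = -11/91 (k(L) = 22*(-1/182) = -11/91)
(I(-35, -59) - 40129)/(k(-189) + 33585) = (-119 - 40129)/(-11/91 + 33585) = -40248/3056224/91 = -40248*91/3056224 = -457821/382028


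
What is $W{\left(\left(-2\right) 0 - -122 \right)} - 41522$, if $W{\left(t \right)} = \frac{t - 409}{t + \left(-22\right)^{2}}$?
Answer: $- \frac{25162619}{606} \approx -41523.0$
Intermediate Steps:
$W{\left(t \right)} = \frac{-409 + t}{484 + t}$ ($W{\left(t \right)} = \frac{-409 + t}{t + 484} = \frac{-409 + t}{484 + t}$)
$W{\left(\left(-2\right) 0 - -122 \right)} - 41522 = \frac{-409 - -122}{484 - -122} - 41522 = \frac{-409 + \left(0 + 122\right)}{484 + \left(0 + 122\right)} - 41522 = \frac{-409 + 122}{484 + 122} - 41522 = \frac{1}{606} \left(-287\right) - 41522 = - \frac{287}{606} - 41522 = - \frac{25162619}{606}$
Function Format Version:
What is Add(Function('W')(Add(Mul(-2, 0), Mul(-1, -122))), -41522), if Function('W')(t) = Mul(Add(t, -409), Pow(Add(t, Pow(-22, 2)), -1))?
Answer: Rational(-25162619, 606) ≈ -41523.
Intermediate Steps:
Function('W')(t) = Mul(Pow(Add(484, t), -1), Add(-409, t)) (Function('W')(t) = Mul(Add(-409, t), Pow(Add(t, 484), -1)) = Mul(Add(-409, t), Pow(Add(484, t), -1)) = Mul(Pow(Add(484, t), -1), Add(-409, t)))
Add(Function('W')(Add(Mul(-2, 0), Mul(-1, -122))), -41522) = Add(Mul(Pow(Add(484, Add(Mul(-2, 0), Mul(-1, -122))), -1), Add(-409, Add(Mul(-2, 0), Mul(-1, -122)))), -41522) = Add(Mul(Pow(Add(484, Add(0, 122)), -1), Add(-409, Add(0, 122))), -41522) = Add(Mul(Pow(Add(484, 122), -1), Add(-409, 122)), -41522) = Add(Mul(Pow(606, -1), -287), -41522) = Add(Mul(Rational(1, 606), -287), -41522) = Add(Rational(-287, 606), -41522) = Rational(-25162619, 606)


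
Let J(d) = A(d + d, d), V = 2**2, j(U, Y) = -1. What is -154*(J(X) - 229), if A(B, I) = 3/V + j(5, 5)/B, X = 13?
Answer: 914067/26 ≈ 35156.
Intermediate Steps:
V = 4
A(B, I) = 3/4 - 1/B
J(d) = 3/4 - 1/(2*d) (J(d) = 3/4 - 1/(d + d) = 3/4 - 1/(2*d))
-154*(J(X) - 229) = -154*((1/4)*(-2 + 3*13)/13 - 229) = -154*((1/4)*(1/13)*(-2 + 39) - 229) = -154*((1/4)*(1/13)*37 - 229) = -154*(37/52 - 229) = -154*(-11871/52) = 914067/26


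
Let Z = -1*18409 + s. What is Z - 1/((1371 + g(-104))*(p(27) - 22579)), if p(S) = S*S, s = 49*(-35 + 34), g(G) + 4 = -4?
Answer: -549707849899/29781550 ≈ -18458.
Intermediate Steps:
g(G) = -8 (g(G) = -4 - 4 = -8)
s = -49 (s = 49*(-1) = -49)
p(S) = S²
Z = -18458 (Z = -1*18409 - 49 = -18409 - 49 = -18458)
Z - 1/((1371 + g(-104))*(p(27) - 22579)) = -18458 - 1/((1371 - 8)*(27² - 22579)) = -18458 - 1/(1363*(729 - 22579)) = -18458 - 1/(1363*(-21850)) = -18458 - 1/(-29781550) = -18458 - 1*(-1/29781550) = -18458 + 1/29781550 = -549707849899/29781550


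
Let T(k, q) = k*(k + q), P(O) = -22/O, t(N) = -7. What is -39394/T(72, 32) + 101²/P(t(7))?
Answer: 133457237/41184 ≈ 3240.5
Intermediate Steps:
-39394/T(72, 32) + 101²/P(t(7)) = -39394*1/(72*(72 + 32)) + 101²/((-22/(-7))) = -39394/(72*104) + 10201/((-22*(-⅐))) = -39394/7488 + 10201/(22/7) = -39394*1/7488 + 10201*(7/22) = -19697/3744 + 71407/22 = 133457237/41184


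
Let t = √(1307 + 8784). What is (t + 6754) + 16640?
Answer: 23394 + √10091 ≈ 23494.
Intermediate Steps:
t = √10091 ≈ 100.45
(t + 6754) + 16640 = (√10091 + 6754) + 16640 = (6754 + √10091) + 16640 = 23394 + √10091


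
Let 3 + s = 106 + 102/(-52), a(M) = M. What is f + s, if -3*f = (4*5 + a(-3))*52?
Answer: -15103/78 ≈ -193.63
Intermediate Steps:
f = -884/3 (f = -(4*5 - 3)*52/3 = -(20 - 3)*52/3 = -17*52/3 = -⅓*884 = -884/3 ≈ -294.67)
s = 2627/26 (s = -3 + (106 + 102/(-52)) = -3 + (106 - 1/52*102) = -3 + (106 - 51/26) = -3 + 2705/26 = 2627/26 ≈ 101.04)
f + s = -884/3 + 2627/26 = -15103/78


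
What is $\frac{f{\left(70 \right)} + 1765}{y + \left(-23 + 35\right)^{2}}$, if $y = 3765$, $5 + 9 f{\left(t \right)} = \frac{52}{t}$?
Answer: $\frac{555826}{1231335} \approx 0.4514$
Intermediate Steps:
$f{\left(t \right)} = - \frac{5}{9} + \frac{52}{9 t}$ ($f{\left(t \right)} = - \frac{5}{9} + \frac{52 \frac{1}{t}}{9} = - \frac{5}{9} + \frac{52}{9 t}$)
$\frac{f{\left(70 \right)} + 1765}{y + \left(-23 + 35\right)^{2}} = \frac{\frac{52 - 350}{9 \cdot 70} + 1765}{3765 + \left(-23 + 35\right)^{2}} = \frac{\frac{1}{9} \cdot \frac{1}{70} \left(52 - 350\right) + 1765}{3765 + 12^{2}} = \frac{\frac{1}{9} \cdot \frac{1}{70} \left(-298\right) + 1765}{3765 + 144} = \frac{- \frac{149}{315} + 1765}{3909} = \frac{555826}{315} \cdot \frac{1}{3909} = \frac{555826}{1231335}$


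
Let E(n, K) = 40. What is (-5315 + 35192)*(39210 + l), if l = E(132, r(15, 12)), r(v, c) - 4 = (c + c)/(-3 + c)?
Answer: 1172672250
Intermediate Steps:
r(v, c) = 4 + 2*c/(-3 + c) (r(v, c) = 4 + (c + c)/(-3 + c) = 4 + (2*c)/(-3 + c) = 4 + 2*c/(-3 + c))
l = 40
(-5315 + 35192)*(39210 + l) = (-5315 + 35192)*(39210 + 40) = 29877*39250 = 1172672250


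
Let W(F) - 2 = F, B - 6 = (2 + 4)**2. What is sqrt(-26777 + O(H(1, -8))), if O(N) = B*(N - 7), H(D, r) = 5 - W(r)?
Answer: I*sqrt(26609) ≈ 163.12*I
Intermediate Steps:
B = 42 (B = 6 + (2 + 4)**2 = 6 + 6**2 = 6 + 36 = 42)
W(F) = 2 + F
H(D, r) = 3 - r (H(D, r) = 5 - (2 + r) = 5 + (-2 - r) = 3 - r)
O(N) = -294 + 42*N (O(N) = 42*(N - 7) = 42*(-7 + N) = -294 + 42*N)
sqrt(-26777 + O(H(1, -8))) = sqrt(-26777 + (-294 + 42*(3 - 1*(-8)))) = sqrt(-26777 + (-294 + 42*(3 + 8))) = sqrt(-26777 + (-294 + 42*11)) = sqrt(-26777 + (-294 + 462)) = sqrt(-26777 + 168) = sqrt(-26609) = I*sqrt(26609)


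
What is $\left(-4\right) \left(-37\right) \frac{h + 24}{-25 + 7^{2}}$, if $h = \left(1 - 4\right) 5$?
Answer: $\frac{111}{2} \approx 55.5$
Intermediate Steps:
$h = -15$ ($h = \left(-3\right) 5 = -15$)
$\left(-4\right) \left(-37\right) \frac{h + 24}{-25 + 7^{2}} = \left(-4\right) \left(-37\right) \frac{-15 + 24}{-25 + 7^{2}} = 148 \frac{9}{-25 + 49} = 148 \cdot \frac{9}{24} = 148 \cdot 9 \cdot \frac{1}{24} = 148 \cdot \frac{3}{8} = \frac{111}{2}$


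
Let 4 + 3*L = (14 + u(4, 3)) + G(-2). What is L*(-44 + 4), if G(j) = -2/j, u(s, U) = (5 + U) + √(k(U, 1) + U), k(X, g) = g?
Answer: -280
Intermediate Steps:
u(s, U) = 5 + U + √(1 + U) (u(s, U) = (5 + U) + √(1 + U) = 5 + U + √(1 + U))
L = 7 (L = -4/3 + ((14 + (5 + 3 + √(1 + 3))) - 2/(-2))/3 = -4/3 + ((14 + (5 + 3 + √4)) - 2*(-½))/3 = -4/3 + ((14 + (5 + 3 + 2)) + 1)/3 = -4/3 + ((14 + 10) + 1)/3 = -4/3 + (24 + 1)/3 = -4/3 + (⅓)*25 = -4/3 + 25/3 = 7)
L*(-44 + 4) = 7*(-44 + 4) = 7*(-40) = -280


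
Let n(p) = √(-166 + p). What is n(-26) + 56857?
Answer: 56857 + 8*I*√3 ≈ 56857.0 + 13.856*I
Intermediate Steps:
n(-26) + 56857 = √(-166 - 26) + 56857 = √(-192) + 56857 = 8*I*√3 + 56857 = 56857 + 8*I*√3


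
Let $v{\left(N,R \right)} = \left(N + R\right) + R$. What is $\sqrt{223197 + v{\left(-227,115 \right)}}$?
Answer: $60 \sqrt{62} \approx 472.44$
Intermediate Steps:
$v{\left(N,R \right)} = N + 2 R$
$\sqrt{223197 + v{\left(-227,115 \right)}} = \sqrt{223197 + \left(-227 + 2 \cdot 115\right)} = \sqrt{223197 + \left(-227 + 230\right)} = \sqrt{223197 + 3} = \sqrt{223200} = 60 \sqrt{62}$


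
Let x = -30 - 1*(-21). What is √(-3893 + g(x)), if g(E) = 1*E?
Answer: I*√3902 ≈ 62.466*I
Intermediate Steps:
x = -9 (x = -30 + 21 = -9)
g(E) = E
√(-3893 + g(x)) = √(-3893 - 9) = √(-3902) = I*√3902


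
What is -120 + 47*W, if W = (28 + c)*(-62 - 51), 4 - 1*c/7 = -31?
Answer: -1450023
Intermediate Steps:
c = 245 (c = 28 - 7*(-31) = 28 + 217 = 245)
W = -30849 (W = (28 + 245)*(-62 - 51) = 273*(-113) = -30849)
-120 + 47*W = -120 + 47*(-30849) = -120 - 1449903 = -1450023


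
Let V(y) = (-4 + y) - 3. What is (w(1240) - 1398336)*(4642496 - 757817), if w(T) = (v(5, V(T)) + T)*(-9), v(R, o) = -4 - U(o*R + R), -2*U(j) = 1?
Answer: -10950634288791/2 ≈ -5.4753e+12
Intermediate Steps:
V(y) = -7 + y
U(j) = -½ (U(j) = -½*1 = -½)
v(R, o) = -7/2 (v(R, o) = -4 - 1*(-½) = -4 + ½ = -7/2)
w(T) = 63/2 - 9*T (w(T) = (-7/2 + T)*(-9) = 63/2 - 9*T)
(w(1240) - 1398336)*(4642496 - 757817) = ((63/2 - 9*1240) - 1398336)*(4642496 - 757817) = ((63/2 - 11160) - 1398336)*3884679 = (-22257/2 - 1398336)*3884679 = -2818929/2*3884679 = -10950634288791/2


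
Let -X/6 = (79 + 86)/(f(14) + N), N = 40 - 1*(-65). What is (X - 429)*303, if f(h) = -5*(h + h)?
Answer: -849915/7 ≈ -1.2142e+5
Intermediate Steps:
f(h) = -10*h
N = 105 (N = 40 + 65 = 105)
X = 198/7 (X = -6*(79 + 86)/(-10*14 + 105) = -990/(-140 + 105) = -990/(-35) = -990*(-1)/35 = -6*(-33/7) = 198/7 ≈ 28.286)
(X - 429)*303 = (198/7 - 429)*303 = -2805/7*303 = -849915/7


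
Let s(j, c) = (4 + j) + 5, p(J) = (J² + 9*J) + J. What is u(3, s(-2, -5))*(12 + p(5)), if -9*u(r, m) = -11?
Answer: 319/3 ≈ 106.33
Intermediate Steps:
p(J) = J² + 10*J
s(j, c) = 9 + j
u(r, m) = 11/9 (u(r, m) = -⅑*(-11) = 11/9)
u(3, s(-2, -5))*(12 + p(5)) = 11*(12 + 5*(10 + 5))/9 = 11*(12 + 5*15)/9 = 11*(12 + 75)/9 = (11/9)*87 = 319/3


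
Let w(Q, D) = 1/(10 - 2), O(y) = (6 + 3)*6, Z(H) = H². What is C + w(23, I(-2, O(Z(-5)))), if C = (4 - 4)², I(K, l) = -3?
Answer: ⅛ ≈ 0.12500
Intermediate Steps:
O(y) = 54 (O(y) = 9*6 = 54)
w(Q, D) = ⅛ (w(Q, D) = 1/8 = ⅛)
C = 0 (C = 0² = 0)
C + w(23, I(-2, O(Z(-5)))) = 0 + ⅛ = ⅛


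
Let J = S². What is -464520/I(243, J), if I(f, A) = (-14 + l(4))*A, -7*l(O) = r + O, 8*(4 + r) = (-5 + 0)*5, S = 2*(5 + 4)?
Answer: 2167760/20493 ≈ 105.78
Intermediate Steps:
S = 18 (S = 2*9 = 18)
r = -57/8 (r = -4 + ((-5 + 0)*5)/8 = -4 + (-5*5)/8 = -4 + (⅛)*(-25) = -4 - 25/8 = -57/8 ≈ -7.1250)
l(O) = 57/56 - O/7 (l(O) = -(-57/8 + O)/7 = 57/56 - O/7)
J = 324 (J = 18² = 324)
I(f, A) = -759*A/56 (I(f, A) = (-14 + (57/56 - ⅐*4))*A = (-14 + (57/56 - 4/7))*A = (-14 + 25/56)*A = -759*A/56)
-464520/I(243, J) = -464520/((-759/56*324)) = -464520/(-61479/14) = -464520*(-14/61479) = 2167760/20493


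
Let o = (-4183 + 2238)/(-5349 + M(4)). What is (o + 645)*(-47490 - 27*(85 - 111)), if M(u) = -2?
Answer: -161574871920/5351 ≈ -3.0195e+7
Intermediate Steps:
o = 1945/5351 (o = (-4183 + 2238)/(-5349 - 2) = -1945/(-5351) = -1945*(-1/5351) = 1945/5351 ≈ 0.36348)
(o + 645)*(-47490 - 27*(85 - 111)) = (1945/5351 + 645)*(-47490 - 27*(85 - 111)) = 3453340*(-47490 - 27*(-26))/5351 = 3453340*(-47490 + 702)/5351 = (3453340/5351)*(-46788) = -161574871920/5351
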